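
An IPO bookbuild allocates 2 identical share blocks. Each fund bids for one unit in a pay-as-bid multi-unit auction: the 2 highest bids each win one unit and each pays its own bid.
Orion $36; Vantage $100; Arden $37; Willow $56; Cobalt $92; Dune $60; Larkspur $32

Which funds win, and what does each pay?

Bids ranked high→low: 100 (Vantage), 92 (Cobalt), 60 (Dune), 56 (Willow), …
Winners (2 units): Vantage, Cobalt.
Each winner pays its own bid: Vantage $100, Cobalt $92.

Vantage $100, Cobalt $92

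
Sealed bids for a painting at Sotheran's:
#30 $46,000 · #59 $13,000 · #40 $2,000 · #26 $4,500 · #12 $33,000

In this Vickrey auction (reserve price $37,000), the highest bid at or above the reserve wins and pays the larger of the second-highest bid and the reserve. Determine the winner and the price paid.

#30 pays $37,000

Vickrey auction (reserve price $37,000): the highest bid at or above the reserve wins and pays the larger of the second-highest bid and the reserve.
Bids ranked: 46,000 (#30) > 33,000 (#12) > 13,000 (#59) > 4,500 (#26) > 2,000 (#40)
#30 has the top bid at or above the reserve ($46,000).
max(second-highest $33,000, reserve $37,000) = $37,000.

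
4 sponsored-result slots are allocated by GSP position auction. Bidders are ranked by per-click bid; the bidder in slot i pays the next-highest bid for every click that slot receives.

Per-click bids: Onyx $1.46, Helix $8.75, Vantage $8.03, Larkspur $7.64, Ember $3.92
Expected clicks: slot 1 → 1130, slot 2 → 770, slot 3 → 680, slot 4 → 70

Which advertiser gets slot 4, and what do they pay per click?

Ember; $1.46 per click

Ranked by bid: $8.75 (Helix) > $8.03 (Vantage) > $7.64 (Larkspur) > $3.92 (Ember) > $1.46 (Onyx)
Slot 4 goes to the fourth-ranked bidder, Ember, who pays the next bid down: $1.46/click.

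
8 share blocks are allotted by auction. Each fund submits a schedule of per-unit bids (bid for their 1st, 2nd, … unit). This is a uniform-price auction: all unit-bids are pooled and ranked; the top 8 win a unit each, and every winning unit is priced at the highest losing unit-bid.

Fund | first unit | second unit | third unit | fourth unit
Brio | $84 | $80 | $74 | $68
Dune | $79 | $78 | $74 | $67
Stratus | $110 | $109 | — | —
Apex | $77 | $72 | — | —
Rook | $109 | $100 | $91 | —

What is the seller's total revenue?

Pooled unit-bids ranked (top 8): 110 (Stratus-1), 109 (Stratus-2), 109 (Rook-1), 100 (Rook-2), 91 (Rook-3), 84 (Brio-1), 80 (Brio-2), 79 (Dune-1)
Highest rejected unit-bid = $78.
Allocation: Brio 2, Dune 1, Rook 3, Stratus 2. Every unit priced at $78.
Revenue = 8 × 78 = $624.

Total revenue: $624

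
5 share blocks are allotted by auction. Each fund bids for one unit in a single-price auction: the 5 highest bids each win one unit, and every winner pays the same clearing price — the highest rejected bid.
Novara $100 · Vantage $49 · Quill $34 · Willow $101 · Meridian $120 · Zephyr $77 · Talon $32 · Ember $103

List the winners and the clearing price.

Meridian, Ember, Willow, Novara, Zephyr; each pays $49

Ordering the bids: 120 (Meridian), 103 (Ember), 101 (Willow), 100 (Novara), 77 (Zephyr), 49 (Vantage), 34 (Quill), …
The 5 highest are Meridian, Ember, Willow, Novara, Zephyr.
Highest unsuccessful bid: $49 → clearing price.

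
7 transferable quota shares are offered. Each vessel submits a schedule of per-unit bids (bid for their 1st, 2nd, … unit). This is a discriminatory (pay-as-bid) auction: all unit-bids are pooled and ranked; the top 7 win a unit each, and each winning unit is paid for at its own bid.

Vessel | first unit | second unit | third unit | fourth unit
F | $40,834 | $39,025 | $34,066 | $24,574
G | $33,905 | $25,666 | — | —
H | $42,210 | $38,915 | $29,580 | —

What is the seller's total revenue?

Total revenue: $258,535

Pooled unit-bids ranked (top 7): 42,210 (H-1), 40,834 (F-1), 39,025 (F-2), 38,915 (H-2), 34,066 (F-3), 33,905 (G-1), 29,580 (H-3)
Next rejected bid: $25,666 (not a price — pay-as-bid).
Each winning unit pays its own bid.
Revenue = 42,210 + 40,834 + 39,025 + 38,915 + 34,066 + 33,905 + 29,580 = $258,535.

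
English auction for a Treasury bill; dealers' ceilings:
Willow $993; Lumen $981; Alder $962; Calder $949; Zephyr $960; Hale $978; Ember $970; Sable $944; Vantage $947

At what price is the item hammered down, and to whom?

Willow wins at $981

Limits in order: 993 (Willow) > 981 (Lumen) > 978 (Hale) > 970 (Ember) > 962 (Alder) > 960 (Zephyr) > …
Bidding ends when Lumen exits at $981; Willow takes it.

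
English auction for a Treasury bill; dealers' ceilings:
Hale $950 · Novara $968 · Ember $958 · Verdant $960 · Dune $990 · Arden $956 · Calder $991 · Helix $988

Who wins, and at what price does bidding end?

Sorting limits: 991 (Calder) > 990 (Dune) > 988 (Helix) > 968 (Novara) > 960 (Verdant) > 958 (Ember) > …
Bidding ends when Dune exits at $990; Calder takes it.

Calder wins at $990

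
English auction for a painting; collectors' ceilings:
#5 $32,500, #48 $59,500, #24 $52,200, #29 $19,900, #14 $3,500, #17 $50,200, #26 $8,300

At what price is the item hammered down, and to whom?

#48 wins at $52,200

Sorting limits: 59,500 (#48) > 52,200 (#24) > 50,200 (#17) > 32,500 (#5) > 19,900 (#29) > 8,300 (#26) > …
Once the price passes $52,200, only #48 is left; the hammer falls at #24's limit of $52,200.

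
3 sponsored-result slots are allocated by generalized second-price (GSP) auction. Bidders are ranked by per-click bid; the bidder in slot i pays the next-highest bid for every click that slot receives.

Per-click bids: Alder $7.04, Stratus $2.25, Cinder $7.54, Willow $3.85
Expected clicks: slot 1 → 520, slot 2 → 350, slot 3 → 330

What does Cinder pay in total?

Cinder pays $3660.80

Per-click bids in order: $7.54 (Cinder) > $7.04 (Alder) > $3.85 (Willow) > $2.25 (Stratus)
Cinder holds slot 1 → pays next bid $7.04 × 520 clicks = $3660.80.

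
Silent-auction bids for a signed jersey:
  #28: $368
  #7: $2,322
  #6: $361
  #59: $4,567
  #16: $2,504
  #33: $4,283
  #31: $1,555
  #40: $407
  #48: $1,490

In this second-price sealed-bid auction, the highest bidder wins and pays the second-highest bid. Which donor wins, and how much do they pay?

Bids ranked: 4,567 (#59) > 4,283 (#33) > 2,504 (#16) > 2,322 (#7) > 1,555 (#31) > 1,490 (#48) > …
Second-price: #59 pays #33's bid of $4,283.

#59 pays $4,283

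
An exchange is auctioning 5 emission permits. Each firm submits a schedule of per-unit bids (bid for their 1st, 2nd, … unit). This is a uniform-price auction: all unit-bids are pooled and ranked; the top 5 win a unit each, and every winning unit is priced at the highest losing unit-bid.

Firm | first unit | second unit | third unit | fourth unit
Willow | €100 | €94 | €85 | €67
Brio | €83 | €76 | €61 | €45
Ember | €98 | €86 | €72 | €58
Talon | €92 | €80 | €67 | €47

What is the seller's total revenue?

Pooled unit-bids ranked (top 5): 100 (Willow-1), 98 (Ember-1), 94 (Willow-2), 92 (Talon-1), 86 (Ember-2)
The (k+1)-th unit-bid is €85.
Allocation: Ember 2, Talon 1, Willow 2. Every unit priced at €85.
Revenue = 5 × 85 = €425.

Total revenue: €425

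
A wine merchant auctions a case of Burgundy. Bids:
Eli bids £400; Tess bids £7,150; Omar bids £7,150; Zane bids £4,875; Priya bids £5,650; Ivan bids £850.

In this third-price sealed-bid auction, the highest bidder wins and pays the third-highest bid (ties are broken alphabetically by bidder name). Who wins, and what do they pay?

Omar pays £5,650

Sorting bids: 7,150 (Omar) > 7,150 (Tess) > 5,650 (Priya) > 4,875 (Zane) > 850 (Ivan) > 400 (Eli)
Tie at £7,150 → Omar wins by tie-break.
Omar wins; payment is bid #3 in the ranking = £5,650.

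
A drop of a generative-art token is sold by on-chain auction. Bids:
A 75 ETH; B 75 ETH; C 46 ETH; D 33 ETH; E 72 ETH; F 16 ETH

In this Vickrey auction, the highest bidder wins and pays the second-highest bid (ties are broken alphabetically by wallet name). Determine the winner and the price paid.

A pays 75 ETH

Sorting bids: 75 (A) > 75 (B) > 72 (E) > 46 (C) > 33 (D) > 16 (F)
A and B tie at 75 ETH; tie-break gives it to A.
A wins with the highest bid; price is set by the runner-up at 75 ETH.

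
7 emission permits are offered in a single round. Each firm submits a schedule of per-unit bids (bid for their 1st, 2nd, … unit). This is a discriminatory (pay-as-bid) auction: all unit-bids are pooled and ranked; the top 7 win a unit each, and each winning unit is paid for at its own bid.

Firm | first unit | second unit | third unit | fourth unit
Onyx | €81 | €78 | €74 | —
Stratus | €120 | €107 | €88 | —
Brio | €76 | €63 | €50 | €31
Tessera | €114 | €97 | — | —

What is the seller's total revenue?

All unit-bids, highest first — top 7: 120 (Stratus-1), 114 (Tessera-1), 107 (Stratus-2), 97 (Tessera-2), 88 (Stratus-3), 81 (Onyx-1), 78 (Onyx-2)
Next rejected bid: €76 (not a price — pay-as-bid).
Each winning unit pays its own bid.
Revenue = 120 + 114 + 107 + 97 + 88 + 81 + 78 = €685.

Total revenue: €685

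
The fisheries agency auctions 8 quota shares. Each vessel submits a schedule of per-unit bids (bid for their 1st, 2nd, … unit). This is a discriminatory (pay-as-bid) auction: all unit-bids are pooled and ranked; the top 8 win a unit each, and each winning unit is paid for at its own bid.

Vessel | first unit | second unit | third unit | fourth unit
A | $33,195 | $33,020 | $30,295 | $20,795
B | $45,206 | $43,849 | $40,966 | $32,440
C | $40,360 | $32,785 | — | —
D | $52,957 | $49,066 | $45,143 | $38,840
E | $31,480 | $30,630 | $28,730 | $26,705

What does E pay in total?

Merging the schedules and taking the best 8: 52,957 (D-1), 49,066 (D-2), 45,206 (B-1), 45,143 (D-3), 43,849 (B-2), 40,966 (B-3), 40,360 (C-1), 38,840 (D-4)
Next rejected bid: $33,195 (not a price — pay-as-bid).
E wins no units.

E pays $0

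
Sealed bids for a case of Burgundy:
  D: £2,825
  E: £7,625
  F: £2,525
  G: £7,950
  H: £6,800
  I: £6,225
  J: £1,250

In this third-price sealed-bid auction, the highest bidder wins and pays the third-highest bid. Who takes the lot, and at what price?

G pays £6,800

Bids ranked: 7,950 (G) > 7,625 (E) > 6,800 (H) > 6,225 (I) > 2,825 (D) > 2,525 (F) > …
G is highest; pays the third-highest bid, £6,800.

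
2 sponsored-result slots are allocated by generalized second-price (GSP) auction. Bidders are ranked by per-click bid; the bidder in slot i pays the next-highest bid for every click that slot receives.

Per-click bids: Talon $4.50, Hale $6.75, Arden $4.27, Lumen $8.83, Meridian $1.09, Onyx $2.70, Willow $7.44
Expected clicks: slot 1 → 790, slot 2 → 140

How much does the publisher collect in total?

Per-click bids in order: $8.83 (Lumen) > $7.44 (Willow) > $6.75 (Hale) > …
Slot 1: Lumen pays $7.44 × 790 = $5877.60
Slot 2: Willow pays $6.75 × 140 = $945.00
Total = $6822.60

Total revenue: $6822.60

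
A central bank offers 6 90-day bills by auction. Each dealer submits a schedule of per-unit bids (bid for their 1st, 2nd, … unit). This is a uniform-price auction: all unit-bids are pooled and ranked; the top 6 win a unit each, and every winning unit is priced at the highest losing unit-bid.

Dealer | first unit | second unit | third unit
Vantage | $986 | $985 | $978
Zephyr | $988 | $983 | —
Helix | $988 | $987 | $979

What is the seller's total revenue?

Total revenue: $5,874

Pooled unit-bids ranked (top 6): 988 (Zephyr-1), 988 (Helix-1), 987 (Helix-2), 986 (Vantage-1), 985 (Vantage-2), 983 (Zephyr-2)
The (k+1)-th unit-bid is $979.
Allocation: Helix 2, Vantage 2, Zephyr 2. Every unit priced at $979.
Revenue = 6 × 979 = $5,874.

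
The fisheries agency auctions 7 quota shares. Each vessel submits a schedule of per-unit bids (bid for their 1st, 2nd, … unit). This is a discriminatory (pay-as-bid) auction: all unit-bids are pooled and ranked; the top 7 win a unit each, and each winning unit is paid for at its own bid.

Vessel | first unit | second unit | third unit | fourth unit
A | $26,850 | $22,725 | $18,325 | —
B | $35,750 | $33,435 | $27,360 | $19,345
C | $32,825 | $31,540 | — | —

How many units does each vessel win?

Pooled unit-bids ranked (top 7): 35,750 (B-1), 33,435 (B-2), 32,825 (C-1), 31,540 (C-2), 27,360 (B-3), 26,850 (A-1), 22,725 (A-2)
Next rejected bid: $19,345 (not a price — pay-as-bid).
Allocation: A 2, B 3, C 2.

A 2, B 3, C 2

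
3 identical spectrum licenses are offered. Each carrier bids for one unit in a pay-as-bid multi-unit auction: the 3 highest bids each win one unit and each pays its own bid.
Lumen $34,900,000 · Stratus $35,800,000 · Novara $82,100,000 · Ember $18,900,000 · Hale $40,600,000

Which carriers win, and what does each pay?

Bids ranked high→low: 82,100,000 (Novara), 40,600,000 (Hale), 35,800,000 (Stratus), 34,900,000 (Lumen), 18,900,000 (Ember)
The 3 highest are Novara, Hale, Stratus.
Each winner pays its own bid: Novara $82,100,000, Hale $40,600,000, Stratus $35,800,000.

Novara $82,100,000, Hale $40,600,000, Stratus $35,800,000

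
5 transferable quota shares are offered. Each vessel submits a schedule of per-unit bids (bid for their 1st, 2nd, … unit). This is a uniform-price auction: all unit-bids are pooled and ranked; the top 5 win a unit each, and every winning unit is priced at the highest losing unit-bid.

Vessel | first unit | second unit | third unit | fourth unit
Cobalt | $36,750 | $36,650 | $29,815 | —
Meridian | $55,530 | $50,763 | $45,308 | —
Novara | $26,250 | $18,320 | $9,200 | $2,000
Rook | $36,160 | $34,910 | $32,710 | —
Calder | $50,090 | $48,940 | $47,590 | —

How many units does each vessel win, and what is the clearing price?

Merging the schedules and taking the best 5: 55,530 (Meridian-1), 50,763 (Meridian-2), 50,090 (Calder-1), 48,940 (Calder-2), 47,590 (Calder-3)
Highest rejected unit-bid = $45,308.
Allocation: Calder 3, Meridian 2.

Calder 3, Meridian 2; clearing price $45,308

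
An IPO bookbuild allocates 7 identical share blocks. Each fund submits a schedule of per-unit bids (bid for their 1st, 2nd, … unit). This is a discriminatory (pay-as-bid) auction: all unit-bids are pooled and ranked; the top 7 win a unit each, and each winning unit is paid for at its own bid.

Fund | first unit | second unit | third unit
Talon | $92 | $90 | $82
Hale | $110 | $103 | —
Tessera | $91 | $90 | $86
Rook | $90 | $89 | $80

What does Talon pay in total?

Pooled unit-bids ranked (top 7): 110 (Hale-1), 103 (Hale-2), 92 (Talon-1), 91 (Tessera-1), 90 (Talon-2), 90 (Tessera-2), 90 (Rook-1)
Next rejected bid: $89 (not a price — pay-as-bid).
Talon's winning unit-bids: 92 + 90 = $182.

Talon pays $182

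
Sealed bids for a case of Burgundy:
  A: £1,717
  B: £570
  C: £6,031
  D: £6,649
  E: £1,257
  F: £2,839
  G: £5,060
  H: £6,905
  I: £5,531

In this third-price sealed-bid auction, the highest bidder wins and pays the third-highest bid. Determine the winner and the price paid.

Bids ranked: 6,905 (H) > 6,649 (D) > 6,031 (C) > 5,531 (I) > 5,060 (G) > 2,839 (F) > …
H wins; payment is bid #3 in the ranking = £6,031.

H pays £6,031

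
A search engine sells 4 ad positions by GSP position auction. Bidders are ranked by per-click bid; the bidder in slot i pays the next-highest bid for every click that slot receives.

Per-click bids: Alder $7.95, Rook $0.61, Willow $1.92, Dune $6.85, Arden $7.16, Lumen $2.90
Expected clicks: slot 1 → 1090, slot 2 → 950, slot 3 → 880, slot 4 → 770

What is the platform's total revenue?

Sorting advertisers: $7.95 (Alder) > $7.16 (Arden) > $6.85 (Dune) > $2.90 (Lumen) > $1.92 (Willow) > …
Slot 1: Alder pays $7.16 × 1090 = $7804.40
Slot 2: Arden pays $6.85 × 950 = $6507.50
Slot 3: Dune pays $2.90 × 880 = $2552.00
Slot 4: Lumen pays $1.92 × 770 = $1478.40
Total = $18342.30

Total revenue: $18342.30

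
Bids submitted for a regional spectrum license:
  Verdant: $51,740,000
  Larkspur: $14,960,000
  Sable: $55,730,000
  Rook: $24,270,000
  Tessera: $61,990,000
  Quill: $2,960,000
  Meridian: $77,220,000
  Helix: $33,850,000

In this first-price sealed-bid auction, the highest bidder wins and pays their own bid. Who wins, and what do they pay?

First-price sealed-bid auction: the highest bidder wins and pays their own bid.
Sorting bids: 77,220,000 (Meridian) > 61,990,000 (Tessera) > 55,730,000 (Sable) > 51,740,000 (Verdant) > 33,850,000 (Helix) > 24,270,000 (Rook) > …
Meridian has the highest bid and pays exactly that: $77,220,000.

Meridian pays $77,220,000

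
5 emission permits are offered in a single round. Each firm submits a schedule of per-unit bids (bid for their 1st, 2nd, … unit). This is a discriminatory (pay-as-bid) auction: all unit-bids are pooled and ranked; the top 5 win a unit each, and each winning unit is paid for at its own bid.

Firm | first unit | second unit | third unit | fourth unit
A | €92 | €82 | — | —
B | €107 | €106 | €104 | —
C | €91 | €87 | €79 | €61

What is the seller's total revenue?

Total revenue: €500

All unit-bids, highest first — top 5: 107 (B-1), 106 (B-2), 104 (B-3), 92 (A-1), 91 (C-1)
Next rejected bid: €87 (not a price — pay-as-bid).
Each winning unit pays its own bid.
Revenue = 107 + 106 + 104 + 92 + 91 = €500.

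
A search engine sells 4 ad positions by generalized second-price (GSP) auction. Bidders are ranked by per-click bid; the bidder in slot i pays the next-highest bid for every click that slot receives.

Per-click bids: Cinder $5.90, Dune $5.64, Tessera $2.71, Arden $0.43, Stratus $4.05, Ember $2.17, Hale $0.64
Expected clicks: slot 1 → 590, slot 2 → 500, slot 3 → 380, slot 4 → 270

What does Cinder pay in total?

Ranked by bid: $5.90 (Cinder) > $5.64 (Dune) > $4.05 (Stratus) > $2.71 (Tessera) > $2.17 (Ember) > …
Cinder holds slot 1 → pays next bid $5.64 × 590 clicks = $3327.60.

Cinder pays $3327.60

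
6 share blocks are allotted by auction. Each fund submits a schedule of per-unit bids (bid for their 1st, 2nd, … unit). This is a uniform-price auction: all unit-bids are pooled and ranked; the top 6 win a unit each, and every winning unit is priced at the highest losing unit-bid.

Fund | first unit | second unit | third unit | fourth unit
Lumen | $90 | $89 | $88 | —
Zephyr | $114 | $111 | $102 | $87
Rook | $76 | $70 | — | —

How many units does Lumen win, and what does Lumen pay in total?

All unit-bids, highest first — top 6: 114 (Zephyr-1), 111 (Zephyr-2), 102 (Zephyr-3), 90 (Lumen-1), 89 (Lumen-2), 88 (Lumen-3)
First bid not allocated: $87.
Lumen wins 3 unit(s) at $87 each.

Lumen: 3 units, pays $261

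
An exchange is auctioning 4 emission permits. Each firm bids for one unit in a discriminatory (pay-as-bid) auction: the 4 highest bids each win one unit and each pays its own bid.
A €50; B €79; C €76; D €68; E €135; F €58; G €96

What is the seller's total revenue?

Bids ranked high→low: 135 (E), 96 (G), 79 (B), 76 (C), 68 (D), 58 (F), …
Top 4: E, G, B, C.
Total revenue = 135 + 96 + 79 + 76 = €386.

Total revenue: €386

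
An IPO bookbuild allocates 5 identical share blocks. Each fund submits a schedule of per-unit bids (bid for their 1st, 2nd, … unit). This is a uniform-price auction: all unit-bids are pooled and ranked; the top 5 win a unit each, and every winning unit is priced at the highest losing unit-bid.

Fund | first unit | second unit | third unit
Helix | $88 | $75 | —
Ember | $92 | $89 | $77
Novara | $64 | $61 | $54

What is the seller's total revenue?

Pooled unit-bids ranked (top 5): 92 (Ember-1), 89 (Ember-2), 88 (Helix-1), 77 (Ember-3), 75 (Helix-2)
The (k+1)-th unit-bid is $64.
Allocation: Ember 3, Helix 2. Every unit priced at $64.
Revenue = 5 × 64 = $320.

Total revenue: $320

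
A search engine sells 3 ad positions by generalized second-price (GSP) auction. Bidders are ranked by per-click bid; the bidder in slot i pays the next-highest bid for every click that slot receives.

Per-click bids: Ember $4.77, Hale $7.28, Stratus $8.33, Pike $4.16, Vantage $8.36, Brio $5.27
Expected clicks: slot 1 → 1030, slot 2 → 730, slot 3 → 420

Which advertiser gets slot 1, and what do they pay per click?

Vantage; $8.33 per click

Sorting advertisers: $8.36 (Vantage) > $8.33 (Stratus) > $7.28 (Hale) > $5.27 (Brio) > …
Slot 1 goes to the first-ranked bidder, Vantage, who pays the next bid down: $8.33/click.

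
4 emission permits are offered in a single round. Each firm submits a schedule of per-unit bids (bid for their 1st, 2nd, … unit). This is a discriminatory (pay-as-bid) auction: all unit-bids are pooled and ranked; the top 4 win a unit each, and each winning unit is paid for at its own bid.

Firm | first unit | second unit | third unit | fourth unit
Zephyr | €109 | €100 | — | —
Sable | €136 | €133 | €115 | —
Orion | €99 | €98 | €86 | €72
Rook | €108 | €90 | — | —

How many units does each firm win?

All unit-bids, highest first — top 4: 136 (Sable-1), 133 (Sable-2), 115 (Sable-3), 109 (Zephyr-1)
Next rejected bid: €108 (not a price — pay-as-bid).
Allocation: Sable 3, Zephyr 1.

Sable 3, Zephyr 1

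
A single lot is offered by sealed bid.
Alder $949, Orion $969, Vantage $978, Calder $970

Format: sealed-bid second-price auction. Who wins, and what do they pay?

Vantage pays $970

Bids ranked: 978 (Vantage) > 970 (Calder) > 969 (Orion) > 949 (Alder)
Vantage is highest; pays the second-highest bid, $970.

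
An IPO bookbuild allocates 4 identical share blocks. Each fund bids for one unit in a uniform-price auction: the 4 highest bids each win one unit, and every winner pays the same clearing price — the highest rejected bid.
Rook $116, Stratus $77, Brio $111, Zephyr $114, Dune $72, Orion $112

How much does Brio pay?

Sorting: 116 (Rook), 114 (Zephyr), 112 (Orion), 111 (Brio), 77 (Stratus), 72 (Dune)
Top 4: Rook, Zephyr, Orion, Brio.
First losing bid is Stratus's $77, which sets the uniform price.
Brio wins → pays $77.

Brio pays $77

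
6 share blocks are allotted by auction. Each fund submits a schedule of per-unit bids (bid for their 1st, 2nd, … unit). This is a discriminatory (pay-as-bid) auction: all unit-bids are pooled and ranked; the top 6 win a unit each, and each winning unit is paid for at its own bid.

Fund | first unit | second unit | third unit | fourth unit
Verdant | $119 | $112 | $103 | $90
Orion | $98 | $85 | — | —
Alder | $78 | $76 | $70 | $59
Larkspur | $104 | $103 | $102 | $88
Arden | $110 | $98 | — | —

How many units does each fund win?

Arden 1, Larkspur 2, Verdant 3

Pooled unit-bids ranked (top 6): 119 (Verdant-1), 112 (Verdant-2), 110 (Arden-1), 104 (Larkspur-1), 103 (Verdant-3), 103 (Larkspur-2)
Next rejected bid: $102 (not a price — pay-as-bid).
Allocation: Arden 1, Larkspur 2, Verdant 3.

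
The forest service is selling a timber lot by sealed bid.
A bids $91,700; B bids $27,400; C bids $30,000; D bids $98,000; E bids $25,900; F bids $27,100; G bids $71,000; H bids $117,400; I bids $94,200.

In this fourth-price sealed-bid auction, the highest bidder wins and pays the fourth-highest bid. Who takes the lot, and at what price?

H pays $91,700

Bids in order: 117,400 (H) > 98,000 (D) > 94,200 (I) > 91,700 (A) > 71,000 (G) > 30,000 (C) > …
H wins; payment is bid #4 in the ranking = $91,700.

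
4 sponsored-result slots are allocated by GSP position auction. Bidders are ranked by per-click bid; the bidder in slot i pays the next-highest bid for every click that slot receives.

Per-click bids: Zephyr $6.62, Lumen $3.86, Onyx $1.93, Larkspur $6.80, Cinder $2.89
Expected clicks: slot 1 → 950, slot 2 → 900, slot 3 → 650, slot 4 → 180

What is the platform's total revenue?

Total revenue: $11988.90

Sorting advertisers: $6.80 (Larkspur) > $6.62 (Zephyr) > $3.86 (Lumen) > $2.89 (Cinder) > $1.93 (Onyx)
Slot 1: Larkspur pays $6.62 × 950 = $6289.00
Slot 2: Zephyr pays $3.86 × 900 = $3474.00
Slot 3: Lumen pays $2.89 × 650 = $1878.50
Slot 4: Cinder pays $1.93 × 180 = $347.40
Total = $11988.90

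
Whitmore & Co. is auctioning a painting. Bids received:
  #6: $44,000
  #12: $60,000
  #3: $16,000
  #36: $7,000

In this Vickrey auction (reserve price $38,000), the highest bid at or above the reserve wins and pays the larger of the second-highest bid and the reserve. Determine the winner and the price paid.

#12 pays $44,000

Vickrey auction (reserve price $38,000): the highest bid at or above the reserve wins and pays the larger of the second-highest bid and the reserve.
Bids ranked: 60,000 (#12) > 44,000 (#6) > 16,000 (#3) > 7,000 (#36)
Highest eligible bid: #12 at $60,000.
Second-highest bid $44,000 exceeds the reserve $38,000 → payment $44,000.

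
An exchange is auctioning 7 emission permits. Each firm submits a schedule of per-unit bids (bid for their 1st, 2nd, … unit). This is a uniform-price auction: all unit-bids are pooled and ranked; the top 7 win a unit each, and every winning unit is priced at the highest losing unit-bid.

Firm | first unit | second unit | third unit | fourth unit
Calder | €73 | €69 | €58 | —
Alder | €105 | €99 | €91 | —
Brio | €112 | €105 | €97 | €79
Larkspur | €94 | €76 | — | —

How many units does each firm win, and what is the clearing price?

Alder 3, Brio 3, Larkspur 1; clearing price €79

All unit-bids, highest first — top 7: 112 (Brio-1), 105 (Alder-1), 105 (Brio-2), 99 (Alder-2), 97 (Brio-3), 94 (Larkspur-1), 91 (Alder-3)
First bid not allocated: €79.
Allocation: Alder 3, Brio 3, Larkspur 1.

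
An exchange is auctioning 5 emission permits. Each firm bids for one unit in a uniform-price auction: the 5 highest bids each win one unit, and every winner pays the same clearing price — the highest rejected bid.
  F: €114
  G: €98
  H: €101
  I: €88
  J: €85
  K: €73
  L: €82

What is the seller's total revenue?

Bids ranked high→low: 114 (F), 101 (H), 98 (G), 88 (I), 85 (J), 82 (L), 73 (K)
Winners (5 units): F, H, G, I, J.
Clearing price = highest rejected bid = €82.
Total revenue = 5 × €82 = €410.

Total revenue: €410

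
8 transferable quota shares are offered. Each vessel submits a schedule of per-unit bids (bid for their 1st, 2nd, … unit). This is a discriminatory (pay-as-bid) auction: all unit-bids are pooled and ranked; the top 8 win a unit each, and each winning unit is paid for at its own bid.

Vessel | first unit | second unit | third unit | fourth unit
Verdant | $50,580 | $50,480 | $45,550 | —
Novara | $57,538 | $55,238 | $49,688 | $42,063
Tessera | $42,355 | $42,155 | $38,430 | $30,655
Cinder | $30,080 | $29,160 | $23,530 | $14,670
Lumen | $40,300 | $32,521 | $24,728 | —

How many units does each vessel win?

Novara 3, Tessera 2, Verdant 3

Pooled unit-bids ranked (top 8): 57,538 (Novara-1), 55,238 (Novara-2), 50,580 (Verdant-1), 50,480 (Verdant-2), 49,688 (Novara-3), 45,550 (Verdant-3), 42,355 (Tessera-1), 42,155 (Tessera-2)
Next rejected bid: $42,063 (not a price — pay-as-bid).
Allocation: Novara 3, Tessera 2, Verdant 3.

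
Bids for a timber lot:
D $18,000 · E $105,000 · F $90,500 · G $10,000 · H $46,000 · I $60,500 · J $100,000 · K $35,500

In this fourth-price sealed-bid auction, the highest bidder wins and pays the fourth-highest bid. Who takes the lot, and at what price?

E pays $60,500

Sorting bids: 105,000 (E) > 100,000 (J) > 90,500 (F) > 60,500 (I) > 46,000 (H) > 35,500 (K) > …
E is highest; pays the fourth-highest bid, $60,500.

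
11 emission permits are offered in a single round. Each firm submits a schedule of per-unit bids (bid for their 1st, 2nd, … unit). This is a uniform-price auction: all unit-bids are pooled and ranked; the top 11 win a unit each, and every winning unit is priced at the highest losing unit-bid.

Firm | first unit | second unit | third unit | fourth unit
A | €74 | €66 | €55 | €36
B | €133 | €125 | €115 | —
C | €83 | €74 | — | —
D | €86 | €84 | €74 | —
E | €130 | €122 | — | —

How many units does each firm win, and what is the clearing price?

Merging the schedules and taking the best 11: 133 (B-1), 130 (E-1), 125 (B-2), 122 (E-2), 115 (B-3), 86 (D-1), 84 (D-2), 83 (C-1), 74 (A-1), 74 (C-2), 74 (D-3)
First bid not allocated: €66.
Allocation: A 1, B 3, C 2, D 3, E 2.

A 1, B 3, C 2, D 3, E 2; clearing price €66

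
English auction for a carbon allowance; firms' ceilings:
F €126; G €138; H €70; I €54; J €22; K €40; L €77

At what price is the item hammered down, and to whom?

G wins at €126

Open ascending-bid auction: the price rises until one bidder remains; the winner pays the price at which the last rival dropped out.
Limits in order: 138 (G) > 126 (F) > 77 (L) > 70 (H) > 54 (I) > 40 (K) > …
Once the price passes €126, only G is left; the hammer falls at F's limit of €126.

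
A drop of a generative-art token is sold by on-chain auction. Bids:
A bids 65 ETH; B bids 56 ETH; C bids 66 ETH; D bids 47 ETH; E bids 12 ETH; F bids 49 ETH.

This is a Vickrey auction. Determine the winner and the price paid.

C pays 65 ETH

Bids in order: 66 (C) > 65 (A) > 56 (B) > 49 (F) > 47 (D) > 12 (E)
C is highest; pays the second-highest bid, 65 ETH.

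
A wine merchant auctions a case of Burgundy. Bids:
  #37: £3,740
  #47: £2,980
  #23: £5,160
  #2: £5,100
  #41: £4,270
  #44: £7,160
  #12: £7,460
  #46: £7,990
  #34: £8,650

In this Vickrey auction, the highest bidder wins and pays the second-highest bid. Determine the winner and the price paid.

Vickrey auction: the highest bidder wins and pays the second-highest bid.
Sorting bids: 8,650 (#34) > 7,990 (#46) > 7,460 (#12) > 7,160 (#44) > 5,160 (#23) > 5,100 (#2) > …
Second-price: #34 pays #46's bid of £7,990.

#34 pays £7,990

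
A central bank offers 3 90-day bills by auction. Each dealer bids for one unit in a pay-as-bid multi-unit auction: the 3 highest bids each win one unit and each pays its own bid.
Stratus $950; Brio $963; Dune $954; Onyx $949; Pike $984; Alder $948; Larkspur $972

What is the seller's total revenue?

Bids ranked high→low: 984 (Pike), 972 (Larkspur), 963 (Brio), 954 (Dune), 950 (Stratus), …
Top 3: Pike, Larkspur, Brio.
Total revenue = 984 + 972 + 963 = $2,919.

Total revenue: $2,919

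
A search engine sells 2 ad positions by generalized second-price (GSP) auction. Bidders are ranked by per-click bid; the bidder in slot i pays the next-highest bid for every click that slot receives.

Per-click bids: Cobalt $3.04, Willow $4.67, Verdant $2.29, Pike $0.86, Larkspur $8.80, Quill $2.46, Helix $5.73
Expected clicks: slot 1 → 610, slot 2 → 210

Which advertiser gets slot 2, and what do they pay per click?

Helix; $4.67 per click

Per-click bids in order: $8.80 (Larkspur) > $5.73 (Helix) > $4.67 (Willow) > …
Slot 2 goes to the second-ranked bidder, Helix, who pays the next bid down: $4.67/click.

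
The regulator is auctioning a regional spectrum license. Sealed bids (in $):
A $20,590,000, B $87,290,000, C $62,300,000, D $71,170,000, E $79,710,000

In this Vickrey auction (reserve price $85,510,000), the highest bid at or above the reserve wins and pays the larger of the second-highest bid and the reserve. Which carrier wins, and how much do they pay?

Vickrey auction (reserve price $85,510,000): the highest bid at or above the reserve wins and pays the larger of the second-highest bid and the reserve.
Sorting bids: 87,290,000 (B) > 79,710,000 (E) > 71,170,000 (D) > 62,300,000 (C) > 20,590,000 (A)
B has the top bid at or above the reserve ($87,290,000).
max(second-highest $79,710,000, reserve $85,510,000) = $85,510,000.

B pays $85,510,000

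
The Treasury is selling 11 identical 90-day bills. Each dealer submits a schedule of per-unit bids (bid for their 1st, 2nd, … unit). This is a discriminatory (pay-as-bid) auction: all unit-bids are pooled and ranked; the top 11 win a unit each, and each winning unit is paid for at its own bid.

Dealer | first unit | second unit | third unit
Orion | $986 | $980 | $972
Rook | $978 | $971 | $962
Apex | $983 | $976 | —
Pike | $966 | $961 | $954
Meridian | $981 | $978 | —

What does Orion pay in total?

All unit-bids, highest first — top 11: 986 (Orion-1), 983 (Apex-1), 981 (Meridian-1), 980 (Orion-2), 978 (Rook-1), 978 (Meridian-2), 976 (Apex-2), 972 (Orion-3), 971 (Rook-2), 966 (Pike-1), 962 (Rook-3)
Next rejected bid: $961 (not a price — pay-as-bid).
Orion's winning unit-bids: 986 + 980 + 972 = $2,938.

Orion pays $2,938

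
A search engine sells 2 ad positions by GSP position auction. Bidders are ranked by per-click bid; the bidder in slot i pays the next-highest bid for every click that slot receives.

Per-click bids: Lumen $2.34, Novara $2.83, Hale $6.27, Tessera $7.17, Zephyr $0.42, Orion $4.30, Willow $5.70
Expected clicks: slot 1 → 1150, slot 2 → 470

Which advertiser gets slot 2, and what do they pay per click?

Per-click bids in order: $7.17 (Tessera) > $6.27 (Hale) > $5.70 (Willow) > …
Slot 2 goes to the second-ranked bidder, Hale, who pays the next bid down: $5.70/click.

Hale; $5.70 per click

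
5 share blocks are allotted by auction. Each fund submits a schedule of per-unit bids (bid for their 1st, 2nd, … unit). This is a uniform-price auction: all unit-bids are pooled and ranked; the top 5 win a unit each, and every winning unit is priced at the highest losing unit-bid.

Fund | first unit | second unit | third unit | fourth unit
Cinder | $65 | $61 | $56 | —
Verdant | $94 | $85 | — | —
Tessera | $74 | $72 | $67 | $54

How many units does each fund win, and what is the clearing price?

Tessera 3, Verdant 2; clearing price $65

All unit-bids, highest first — top 5: 94 (Verdant-1), 85 (Verdant-2), 74 (Tessera-1), 72 (Tessera-2), 67 (Tessera-3)
Highest rejected unit-bid = $65.
Allocation: Tessera 3, Verdant 2.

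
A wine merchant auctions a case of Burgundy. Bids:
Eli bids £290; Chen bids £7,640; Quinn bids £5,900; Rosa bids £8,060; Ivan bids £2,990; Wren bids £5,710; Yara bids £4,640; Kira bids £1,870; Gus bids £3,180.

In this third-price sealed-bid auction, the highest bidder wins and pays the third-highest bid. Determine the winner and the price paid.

Rosa pays £5,900

Third-price sealed-bid auction: the highest bidder wins and pays the third-highest bid.
Bids ranked: 8,060 (Rosa) > 7,640 (Chen) > 5,900 (Quinn) > 5,710 (Wren) > 4,640 (Yara) > 3,180 (Gus) > …
Rosa wins; payment is bid #3 in the ranking = £5,900.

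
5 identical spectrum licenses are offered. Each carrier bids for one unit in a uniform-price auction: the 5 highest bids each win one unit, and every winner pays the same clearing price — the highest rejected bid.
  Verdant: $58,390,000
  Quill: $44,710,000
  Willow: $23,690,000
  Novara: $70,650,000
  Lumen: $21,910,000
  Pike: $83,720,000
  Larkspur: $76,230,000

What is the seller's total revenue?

Sorting: 83,720,000 (Pike), 76,230,000 (Larkspur), 70,650,000 (Novara), 58,390,000 (Verdant), 44,710,000 (Quill), 23,690,000 (Willow), 21,910,000 (Lumen)
Top 5: Pike, Larkspur, Novara, Verdant, Quill.
Highest unsuccessful bid: $23,690,000 → clearing price.
Total revenue = 5 × $23,690,000 = $118,450,000.

Total revenue: $118,450,000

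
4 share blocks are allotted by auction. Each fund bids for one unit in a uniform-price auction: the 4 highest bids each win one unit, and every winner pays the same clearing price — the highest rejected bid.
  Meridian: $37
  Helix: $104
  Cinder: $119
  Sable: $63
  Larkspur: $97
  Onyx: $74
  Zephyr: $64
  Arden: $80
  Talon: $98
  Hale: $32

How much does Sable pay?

Sable pays $0

Sorting: 119 (Cinder), 104 (Helix), 98 (Talon), 97 (Larkspur), 80 (Arden), 74 (Onyx), …
The 4 highest are Cinder, Helix, Talon, Larkspur.
Clearing price = highest rejected bid = $80.
Sable does not win → pays $0.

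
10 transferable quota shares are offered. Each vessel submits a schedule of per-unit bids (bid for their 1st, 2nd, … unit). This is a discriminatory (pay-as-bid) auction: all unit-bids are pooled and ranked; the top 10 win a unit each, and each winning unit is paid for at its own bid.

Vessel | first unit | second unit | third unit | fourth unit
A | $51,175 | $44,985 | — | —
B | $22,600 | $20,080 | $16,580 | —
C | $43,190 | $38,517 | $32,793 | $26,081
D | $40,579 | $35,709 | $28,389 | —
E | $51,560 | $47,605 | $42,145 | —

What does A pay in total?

Pooled unit-bids ranked (top 10): 51,560 (E-1), 51,175 (A-1), 47,605 (E-2), 44,985 (A-2), 43,190 (C-1), 42,145 (E-3), 40,579 (D-1), 38,517 (C-2), 35,709 (D-2), 32,793 (C-3)
Next rejected bid: $28,389 (not a price — pay-as-bid).
A's winning unit-bids: 51,175 + 44,985 = $96,160.

A pays $96,160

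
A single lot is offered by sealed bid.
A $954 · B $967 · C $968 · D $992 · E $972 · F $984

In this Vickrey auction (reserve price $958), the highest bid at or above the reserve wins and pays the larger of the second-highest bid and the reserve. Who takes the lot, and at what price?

Bids ranked: 992 (D) > 984 (F) > 972 (E) > 968 (C) > 967 (B) > 954 (A)
Highest eligible bid: D at $992.
max(second-highest $984, reserve $958) = $984; the reserve does not bind.

D pays $984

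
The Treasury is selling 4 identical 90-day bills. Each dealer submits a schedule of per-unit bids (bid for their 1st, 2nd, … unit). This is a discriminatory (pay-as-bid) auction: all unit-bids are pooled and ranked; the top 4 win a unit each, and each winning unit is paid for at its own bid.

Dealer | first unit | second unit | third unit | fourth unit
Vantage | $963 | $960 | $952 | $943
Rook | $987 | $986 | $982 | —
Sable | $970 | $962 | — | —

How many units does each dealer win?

Rook 3, Sable 1

Merging the schedules and taking the best 4: 987 (Rook-1), 986 (Rook-2), 982 (Rook-3), 970 (Sable-1)
Next rejected bid: $963 (not a price — pay-as-bid).
Allocation: Rook 3, Sable 1.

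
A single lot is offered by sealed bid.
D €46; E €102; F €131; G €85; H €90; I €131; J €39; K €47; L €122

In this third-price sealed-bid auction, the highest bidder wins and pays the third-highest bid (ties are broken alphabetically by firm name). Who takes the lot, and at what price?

Bids ranked: 131 (F) > 131 (I) > 122 (L) > 102 (E) > 90 (H) > 85 (G) > …
Tie at €131 → F wins by tie-break.
F wins; payment is bid #3 in the ranking = €122.

F pays €122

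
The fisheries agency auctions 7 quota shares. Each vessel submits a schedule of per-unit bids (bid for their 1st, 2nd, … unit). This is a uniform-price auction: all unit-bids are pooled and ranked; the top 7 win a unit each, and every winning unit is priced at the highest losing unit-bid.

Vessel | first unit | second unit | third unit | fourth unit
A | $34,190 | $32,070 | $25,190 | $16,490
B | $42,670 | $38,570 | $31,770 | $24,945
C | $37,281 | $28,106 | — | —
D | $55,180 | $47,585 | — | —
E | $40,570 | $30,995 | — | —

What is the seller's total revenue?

Total revenue: $224,490

Pooled unit-bids ranked (top 7): 55,180 (D-1), 47,585 (D-2), 42,670 (B-1), 40,570 (E-1), 38,570 (B-2), 37,281 (C-1), 34,190 (A-1)
Highest rejected unit-bid = $32,070.
Allocation: A 1, B 2, C 1, D 2, E 1. Every unit priced at $32,070.
Revenue = 7 × 32,070 = $224,490.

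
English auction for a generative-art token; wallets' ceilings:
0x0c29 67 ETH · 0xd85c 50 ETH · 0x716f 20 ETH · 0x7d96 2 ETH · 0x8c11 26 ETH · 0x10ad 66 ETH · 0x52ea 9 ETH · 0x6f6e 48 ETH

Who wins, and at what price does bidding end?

0x0c29 wins at 66 ETH

Rule: the price rises until one bidder remains; the winner pays the price at which the last rival dropped out.
Sorting limits: 67 (0x0c29) > 66 (0x10ad) > 50 (0xd85c) > 48 (0x6f6e) > 26 (0x8c11) > 20 (0x716f) > …
0x10ad is the last rival to drop out, at 66 ETH; 0x0c29 remains and wins at that price.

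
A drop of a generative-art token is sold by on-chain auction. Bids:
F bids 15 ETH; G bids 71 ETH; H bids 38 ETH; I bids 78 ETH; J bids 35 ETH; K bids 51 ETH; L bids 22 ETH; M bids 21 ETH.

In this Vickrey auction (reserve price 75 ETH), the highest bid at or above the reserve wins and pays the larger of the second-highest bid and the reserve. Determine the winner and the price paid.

Rule: the highest bid at or above the reserve wins and pays the larger of the second-highest bid and the reserve.
Sorting bids: 78 (I) > 71 (G) > 51 (K) > 38 (H) > 35 (J) > 22 (L) > …
Highest eligible bid: I at 78 ETH.
Second-highest bid 71 ETH is below the reserve 75 ETH, so the reserve binds → payment 75 ETH.

I pays 75 ETH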